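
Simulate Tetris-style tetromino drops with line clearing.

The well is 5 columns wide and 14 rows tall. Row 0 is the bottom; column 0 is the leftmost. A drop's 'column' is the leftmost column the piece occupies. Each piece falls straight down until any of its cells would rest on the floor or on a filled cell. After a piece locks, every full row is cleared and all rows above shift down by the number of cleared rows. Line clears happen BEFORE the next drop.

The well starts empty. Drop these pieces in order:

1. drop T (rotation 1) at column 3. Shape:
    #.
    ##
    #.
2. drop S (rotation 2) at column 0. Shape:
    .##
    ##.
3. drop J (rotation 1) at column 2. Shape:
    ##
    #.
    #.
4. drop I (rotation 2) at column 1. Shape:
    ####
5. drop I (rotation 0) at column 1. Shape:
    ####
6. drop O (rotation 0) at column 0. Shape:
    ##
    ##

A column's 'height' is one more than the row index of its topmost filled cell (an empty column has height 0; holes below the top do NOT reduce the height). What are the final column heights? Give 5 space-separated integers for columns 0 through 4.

Drop 1: T rot1 at col 3 lands with bottom-row=0; cleared 0 line(s) (total 0); column heights now [0 0 0 3 2], max=3
Drop 2: S rot2 at col 0 lands with bottom-row=0; cleared 0 line(s) (total 0); column heights now [1 2 2 3 2], max=3
Drop 3: J rot1 at col 2 lands with bottom-row=2; cleared 0 line(s) (total 0); column heights now [1 2 5 5 2], max=5
Drop 4: I rot2 at col 1 lands with bottom-row=5; cleared 0 line(s) (total 0); column heights now [1 6 6 6 6], max=6
Drop 5: I rot0 at col 1 lands with bottom-row=6; cleared 0 line(s) (total 0); column heights now [1 7 7 7 7], max=7
Drop 6: O rot0 at col 0 lands with bottom-row=7; cleared 0 line(s) (total 0); column heights now [9 9 7 7 7], max=9

Answer: 9 9 7 7 7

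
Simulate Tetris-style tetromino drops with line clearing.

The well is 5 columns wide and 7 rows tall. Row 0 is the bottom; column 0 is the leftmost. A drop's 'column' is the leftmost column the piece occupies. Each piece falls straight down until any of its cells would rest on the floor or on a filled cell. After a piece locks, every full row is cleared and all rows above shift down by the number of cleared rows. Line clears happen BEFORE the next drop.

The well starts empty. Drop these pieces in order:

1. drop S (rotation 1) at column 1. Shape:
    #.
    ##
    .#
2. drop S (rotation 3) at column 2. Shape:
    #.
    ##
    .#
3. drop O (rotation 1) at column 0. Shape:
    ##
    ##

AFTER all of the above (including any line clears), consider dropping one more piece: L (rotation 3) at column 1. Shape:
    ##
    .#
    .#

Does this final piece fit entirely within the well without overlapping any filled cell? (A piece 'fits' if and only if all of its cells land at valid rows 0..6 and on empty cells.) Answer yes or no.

Answer: yes

Derivation:
Drop 1: S rot1 at col 1 lands with bottom-row=0; cleared 0 line(s) (total 0); column heights now [0 3 2 0 0], max=3
Drop 2: S rot3 at col 2 lands with bottom-row=1; cleared 0 line(s) (total 0); column heights now [0 3 4 3 0], max=4
Drop 3: O rot1 at col 0 lands with bottom-row=3; cleared 0 line(s) (total 0); column heights now [5 5 4 3 0], max=5
Test piece L rot3 at col 1 (width 2): heights before test = [5 5 4 3 0]; fits = True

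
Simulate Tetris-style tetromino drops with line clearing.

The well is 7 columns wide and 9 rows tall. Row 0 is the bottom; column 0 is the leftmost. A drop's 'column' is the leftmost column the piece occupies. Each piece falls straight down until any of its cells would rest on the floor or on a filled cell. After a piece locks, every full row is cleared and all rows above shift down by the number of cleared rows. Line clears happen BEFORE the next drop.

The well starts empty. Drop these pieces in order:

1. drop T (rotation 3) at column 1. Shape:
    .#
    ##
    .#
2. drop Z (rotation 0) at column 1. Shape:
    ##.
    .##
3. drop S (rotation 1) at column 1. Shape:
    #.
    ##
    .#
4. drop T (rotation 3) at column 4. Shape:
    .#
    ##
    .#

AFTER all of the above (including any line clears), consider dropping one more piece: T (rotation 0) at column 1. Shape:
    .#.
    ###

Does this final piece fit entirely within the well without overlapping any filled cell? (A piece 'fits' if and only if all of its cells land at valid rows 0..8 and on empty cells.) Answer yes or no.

Drop 1: T rot3 at col 1 lands with bottom-row=0; cleared 0 line(s) (total 0); column heights now [0 2 3 0 0 0 0], max=3
Drop 2: Z rot0 at col 1 lands with bottom-row=3; cleared 0 line(s) (total 0); column heights now [0 5 5 4 0 0 0], max=5
Drop 3: S rot1 at col 1 lands with bottom-row=5; cleared 0 line(s) (total 0); column heights now [0 8 7 4 0 0 0], max=8
Drop 4: T rot3 at col 4 lands with bottom-row=0; cleared 0 line(s) (total 0); column heights now [0 8 7 4 2 3 0], max=8
Test piece T rot0 at col 1 (width 3): heights before test = [0 8 7 4 2 3 0]; fits = False

Answer: no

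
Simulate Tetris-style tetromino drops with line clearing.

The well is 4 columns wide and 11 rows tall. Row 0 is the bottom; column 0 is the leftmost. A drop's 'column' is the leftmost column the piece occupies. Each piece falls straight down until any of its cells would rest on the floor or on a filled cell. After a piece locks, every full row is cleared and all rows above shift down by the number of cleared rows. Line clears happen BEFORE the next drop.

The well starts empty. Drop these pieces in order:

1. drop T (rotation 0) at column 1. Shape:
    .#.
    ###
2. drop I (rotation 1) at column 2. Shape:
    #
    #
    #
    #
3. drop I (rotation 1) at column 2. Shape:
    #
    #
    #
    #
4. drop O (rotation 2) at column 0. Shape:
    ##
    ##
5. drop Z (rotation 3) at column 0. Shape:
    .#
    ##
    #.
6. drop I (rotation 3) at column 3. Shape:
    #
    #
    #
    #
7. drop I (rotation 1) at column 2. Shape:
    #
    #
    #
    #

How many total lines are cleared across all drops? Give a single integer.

Drop 1: T rot0 at col 1 lands with bottom-row=0; cleared 0 line(s) (total 0); column heights now [0 1 2 1], max=2
Drop 2: I rot1 at col 2 lands with bottom-row=2; cleared 0 line(s) (total 0); column heights now [0 1 6 1], max=6
Drop 3: I rot1 at col 2 lands with bottom-row=6; cleared 0 line(s) (total 0); column heights now [0 1 10 1], max=10
Drop 4: O rot2 at col 0 lands with bottom-row=1; cleared 0 line(s) (total 0); column heights now [3 3 10 1], max=10
Drop 5: Z rot3 at col 0 lands with bottom-row=3; cleared 0 line(s) (total 0); column heights now [5 6 10 1], max=10
Drop 6: I rot3 at col 3 lands with bottom-row=1; cleared 3 line(s) (total 3); column heights now [2 3 7 2], max=7
Drop 7: I rot1 at col 2 lands with bottom-row=7; cleared 0 line(s) (total 3); column heights now [2 3 11 2], max=11

Answer: 3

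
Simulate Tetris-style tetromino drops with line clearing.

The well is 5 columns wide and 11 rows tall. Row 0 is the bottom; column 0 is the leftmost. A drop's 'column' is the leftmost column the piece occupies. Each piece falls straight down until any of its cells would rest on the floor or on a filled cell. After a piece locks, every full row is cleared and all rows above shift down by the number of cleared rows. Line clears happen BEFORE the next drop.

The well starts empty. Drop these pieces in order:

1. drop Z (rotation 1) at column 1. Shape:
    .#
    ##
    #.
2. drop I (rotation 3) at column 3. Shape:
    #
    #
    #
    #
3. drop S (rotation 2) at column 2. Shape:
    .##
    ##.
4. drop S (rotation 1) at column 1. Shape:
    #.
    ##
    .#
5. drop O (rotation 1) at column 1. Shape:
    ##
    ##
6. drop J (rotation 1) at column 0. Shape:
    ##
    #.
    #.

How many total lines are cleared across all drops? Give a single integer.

Answer: 0

Derivation:
Drop 1: Z rot1 at col 1 lands with bottom-row=0; cleared 0 line(s) (total 0); column heights now [0 2 3 0 0], max=3
Drop 2: I rot3 at col 3 lands with bottom-row=0; cleared 0 line(s) (total 0); column heights now [0 2 3 4 0], max=4
Drop 3: S rot2 at col 2 lands with bottom-row=4; cleared 0 line(s) (total 0); column heights now [0 2 5 6 6], max=6
Drop 4: S rot1 at col 1 lands with bottom-row=5; cleared 0 line(s) (total 0); column heights now [0 8 7 6 6], max=8
Drop 5: O rot1 at col 1 lands with bottom-row=8; cleared 0 line(s) (total 0); column heights now [0 10 10 6 6], max=10
Drop 6: J rot1 at col 0 lands with bottom-row=8; cleared 0 line(s) (total 0); column heights now [11 11 10 6 6], max=11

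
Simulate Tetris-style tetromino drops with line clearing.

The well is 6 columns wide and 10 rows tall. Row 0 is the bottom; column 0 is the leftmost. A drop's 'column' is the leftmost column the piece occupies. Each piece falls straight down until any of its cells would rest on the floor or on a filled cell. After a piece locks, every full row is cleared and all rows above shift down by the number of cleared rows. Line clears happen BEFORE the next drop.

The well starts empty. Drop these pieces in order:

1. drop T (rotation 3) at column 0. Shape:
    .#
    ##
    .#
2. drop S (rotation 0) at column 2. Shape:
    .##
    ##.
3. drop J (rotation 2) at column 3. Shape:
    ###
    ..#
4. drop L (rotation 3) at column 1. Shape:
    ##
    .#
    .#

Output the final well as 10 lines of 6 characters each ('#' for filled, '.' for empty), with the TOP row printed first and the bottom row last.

Answer: ......
......
......
......
......
......
......
.##...
.#####
.###..

Derivation:
Drop 1: T rot3 at col 0 lands with bottom-row=0; cleared 0 line(s) (total 0); column heights now [2 3 0 0 0 0], max=3
Drop 2: S rot0 at col 2 lands with bottom-row=0; cleared 0 line(s) (total 0); column heights now [2 3 1 2 2 0], max=3
Drop 3: J rot2 at col 3 lands with bottom-row=1; cleared 0 line(s) (total 0); column heights now [2 3 1 3 3 3], max=3
Drop 4: L rot3 at col 1 lands with bottom-row=1; cleared 1 line(s) (total 1); column heights now [0 3 3 2 2 2], max=3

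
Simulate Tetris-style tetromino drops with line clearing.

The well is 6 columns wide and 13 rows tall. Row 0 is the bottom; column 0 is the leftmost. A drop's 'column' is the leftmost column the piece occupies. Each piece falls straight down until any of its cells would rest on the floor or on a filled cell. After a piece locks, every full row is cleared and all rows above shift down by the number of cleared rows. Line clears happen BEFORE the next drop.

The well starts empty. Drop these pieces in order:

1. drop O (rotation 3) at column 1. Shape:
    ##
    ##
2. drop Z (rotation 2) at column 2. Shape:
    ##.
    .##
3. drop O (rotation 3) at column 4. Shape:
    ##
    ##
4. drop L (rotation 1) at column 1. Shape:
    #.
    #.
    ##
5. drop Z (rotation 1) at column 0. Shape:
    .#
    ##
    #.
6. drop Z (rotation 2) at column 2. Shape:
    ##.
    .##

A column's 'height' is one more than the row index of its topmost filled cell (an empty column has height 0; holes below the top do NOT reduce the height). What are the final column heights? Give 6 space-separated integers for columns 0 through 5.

Answer: 7 8 6 6 5 4

Derivation:
Drop 1: O rot3 at col 1 lands with bottom-row=0; cleared 0 line(s) (total 0); column heights now [0 2 2 0 0 0], max=2
Drop 2: Z rot2 at col 2 lands with bottom-row=1; cleared 0 line(s) (total 0); column heights now [0 2 3 3 2 0], max=3
Drop 3: O rot3 at col 4 lands with bottom-row=2; cleared 0 line(s) (total 0); column heights now [0 2 3 3 4 4], max=4
Drop 4: L rot1 at col 1 lands with bottom-row=3; cleared 0 line(s) (total 0); column heights now [0 6 4 3 4 4], max=6
Drop 5: Z rot1 at col 0 lands with bottom-row=5; cleared 0 line(s) (total 0); column heights now [7 8 4 3 4 4], max=8
Drop 6: Z rot2 at col 2 lands with bottom-row=4; cleared 0 line(s) (total 0); column heights now [7 8 6 6 5 4], max=8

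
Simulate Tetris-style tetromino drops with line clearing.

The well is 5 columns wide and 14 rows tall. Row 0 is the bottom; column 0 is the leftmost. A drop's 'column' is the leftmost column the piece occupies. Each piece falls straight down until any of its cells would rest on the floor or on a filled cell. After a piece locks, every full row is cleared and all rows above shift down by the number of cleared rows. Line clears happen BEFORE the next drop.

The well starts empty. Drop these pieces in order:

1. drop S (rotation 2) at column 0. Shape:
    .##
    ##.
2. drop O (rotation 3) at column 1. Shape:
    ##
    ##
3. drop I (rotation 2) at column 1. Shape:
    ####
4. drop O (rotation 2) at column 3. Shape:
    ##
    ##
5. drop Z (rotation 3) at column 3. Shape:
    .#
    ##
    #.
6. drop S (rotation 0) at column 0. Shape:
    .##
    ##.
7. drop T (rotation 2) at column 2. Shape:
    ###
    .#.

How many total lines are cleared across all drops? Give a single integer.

Answer: 0

Derivation:
Drop 1: S rot2 at col 0 lands with bottom-row=0; cleared 0 line(s) (total 0); column heights now [1 2 2 0 0], max=2
Drop 2: O rot3 at col 1 lands with bottom-row=2; cleared 0 line(s) (total 0); column heights now [1 4 4 0 0], max=4
Drop 3: I rot2 at col 1 lands with bottom-row=4; cleared 0 line(s) (total 0); column heights now [1 5 5 5 5], max=5
Drop 4: O rot2 at col 3 lands with bottom-row=5; cleared 0 line(s) (total 0); column heights now [1 5 5 7 7], max=7
Drop 5: Z rot3 at col 3 lands with bottom-row=7; cleared 0 line(s) (total 0); column heights now [1 5 5 9 10], max=10
Drop 6: S rot0 at col 0 lands with bottom-row=5; cleared 0 line(s) (total 0); column heights now [6 7 7 9 10], max=10
Drop 7: T rot2 at col 2 lands with bottom-row=9; cleared 0 line(s) (total 0); column heights now [6 7 11 11 11], max=11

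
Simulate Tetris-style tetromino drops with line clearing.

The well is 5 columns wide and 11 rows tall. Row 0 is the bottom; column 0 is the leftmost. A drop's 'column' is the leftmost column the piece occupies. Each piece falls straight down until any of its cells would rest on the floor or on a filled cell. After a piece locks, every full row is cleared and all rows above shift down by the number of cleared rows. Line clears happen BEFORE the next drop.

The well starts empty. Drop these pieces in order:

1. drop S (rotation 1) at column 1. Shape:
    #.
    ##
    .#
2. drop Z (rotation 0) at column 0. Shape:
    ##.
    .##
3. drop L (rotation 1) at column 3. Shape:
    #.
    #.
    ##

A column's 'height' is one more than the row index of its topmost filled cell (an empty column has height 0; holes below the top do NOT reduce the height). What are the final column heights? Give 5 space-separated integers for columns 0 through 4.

Drop 1: S rot1 at col 1 lands with bottom-row=0; cleared 0 line(s) (total 0); column heights now [0 3 2 0 0], max=3
Drop 2: Z rot0 at col 0 lands with bottom-row=3; cleared 0 line(s) (total 0); column heights now [5 5 4 0 0], max=5
Drop 3: L rot1 at col 3 lands with bottom-row=0; cleared 0 line(s) (total 0); column heights now [5 5 4 3 1], max=5

Answer: 5 5 4 3 1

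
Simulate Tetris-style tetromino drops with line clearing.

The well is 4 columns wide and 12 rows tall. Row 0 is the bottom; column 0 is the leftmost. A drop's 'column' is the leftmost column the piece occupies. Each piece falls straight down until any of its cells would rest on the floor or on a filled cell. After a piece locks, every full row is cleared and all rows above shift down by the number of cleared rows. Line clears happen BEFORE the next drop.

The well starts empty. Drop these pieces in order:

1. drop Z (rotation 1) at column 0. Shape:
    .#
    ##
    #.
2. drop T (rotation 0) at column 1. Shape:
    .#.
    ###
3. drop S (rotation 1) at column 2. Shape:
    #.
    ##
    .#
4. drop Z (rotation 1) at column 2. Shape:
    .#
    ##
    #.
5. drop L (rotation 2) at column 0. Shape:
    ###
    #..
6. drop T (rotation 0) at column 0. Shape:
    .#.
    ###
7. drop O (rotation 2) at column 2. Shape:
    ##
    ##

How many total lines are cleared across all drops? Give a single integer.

Drop 1: Z rot1 at col 0 lands with bottom-row=0; cleared 0 line(s) (total 0); column heights now [2 3 0 0], max=3
Drop 2: T rot0 at col 1 lands with bottom-row=3; cleared 0 line(s) (total 0); column heights now [2 4 5 4], max=5
Drop 3: S rot1 at col 2 lands with bottom-row=4; cleared 0 line(s) (total 0); column heights now [2 4 7 6], max=7
Drop 4: Z rot1 at col 2 lands with bottom-row=7; cleared 0 line(s) (total 0); column heights now [2 4 9 10], max=10
Drop 5: L rot2 at col 0 lands with bottom-row=8; cleared 1 line(s) (total 1); column heights now [9 4 9 9], max=9
Drop 6: T rot0 at col 0 lands with bottom-row=9; cleared 0 line(s) (total 1); column heights now [10 11 10 9], max=11
Drop 7: O rot2 at col 2 lands with bottom-row=10; cleared 0 line(s) (total 1); column heights now [10 11 12 12], max=12

Answer: 1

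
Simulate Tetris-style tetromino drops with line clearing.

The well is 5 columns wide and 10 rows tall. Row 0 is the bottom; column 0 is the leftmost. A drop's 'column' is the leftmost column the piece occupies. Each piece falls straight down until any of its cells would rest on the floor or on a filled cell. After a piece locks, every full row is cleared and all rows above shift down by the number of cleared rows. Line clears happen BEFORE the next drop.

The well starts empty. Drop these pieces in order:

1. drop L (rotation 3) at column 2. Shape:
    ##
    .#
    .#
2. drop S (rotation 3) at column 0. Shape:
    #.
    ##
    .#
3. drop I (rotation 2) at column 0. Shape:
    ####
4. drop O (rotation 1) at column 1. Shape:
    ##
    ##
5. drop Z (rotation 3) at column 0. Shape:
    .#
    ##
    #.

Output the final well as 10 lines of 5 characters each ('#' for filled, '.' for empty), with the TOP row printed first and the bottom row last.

Drop 1: L rot3 at col 2 lands with bottom-row=0; cleared 0 line(s) (total 0); column heights now [0 0 3 3 0], max=3
Drop 2: S rot3 at col 0 lands with bottom-row=0; cleared 0 line(s) (total 0); column heights now [3 2 3 3 0], max=3
Drop 3: I rot2 at col 0 lands with bottom-row=3; cleared 0 line(s) (total 0); column heights now [4 4 4 4 0], max=4
Drop 4: O rot1 at col 1 lands with bottom-row=4; cleared 0 line(s) (total 0); column heights now [4 6 6 4 0], max=6
Drop 5: Z rot3 at col 0 lands with bottom-row=5; cleared 0 line(s) (total 0); column heights now [7 8 6 4 0], max=8

Answer: .....
.....
.#...
##...
###..
.##..
####.
#.##.
##.#.
.#.#.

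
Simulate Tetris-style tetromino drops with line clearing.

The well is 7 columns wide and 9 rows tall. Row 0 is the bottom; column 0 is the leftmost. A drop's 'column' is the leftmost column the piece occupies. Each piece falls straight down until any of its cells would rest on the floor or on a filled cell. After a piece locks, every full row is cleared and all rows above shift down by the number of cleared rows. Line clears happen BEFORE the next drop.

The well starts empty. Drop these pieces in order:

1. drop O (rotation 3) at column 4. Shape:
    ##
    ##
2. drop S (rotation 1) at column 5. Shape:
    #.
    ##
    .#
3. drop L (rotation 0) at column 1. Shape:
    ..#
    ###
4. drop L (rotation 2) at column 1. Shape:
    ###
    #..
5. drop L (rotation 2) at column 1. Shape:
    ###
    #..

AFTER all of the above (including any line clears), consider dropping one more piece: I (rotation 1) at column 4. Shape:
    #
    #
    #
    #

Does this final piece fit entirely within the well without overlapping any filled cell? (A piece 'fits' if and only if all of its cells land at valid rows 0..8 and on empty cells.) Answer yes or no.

Drop 1: O rot3 at col 4 lands with bottom-row=0; cleared 0 line(s) (total 0); column heights now [0 0 0 0 2 2 0], max=2
Drop 2: S rot1 at col 5 lands with bottom-row=1; cleared 0 line(s) (total 0); column heights now [0 0 0 0 2 4 3], max=4
Drop 3: L rot0 at col 1 lands with bottom-row=0; cleared 0 line(s) (total 0); column heights now [0 1 1 2 2 4 3], max=4
Drop 4: L rot2 at col 1 lands with bottom-row=1; cleared 0 line(s) (total 0); column heights now [0 3 3 3 2 4 3], max=4
Drop 5: L rot2 at col 1 lands with bottom-row=3; cleared 0 line(s) (total 0); column heights now [0 5 5 5 2 4 3], max=5
Test piece I rot1 at col 4 (width 1): heights before test = [0 5 5 5 2 4 3]; fits = True

Answer: yes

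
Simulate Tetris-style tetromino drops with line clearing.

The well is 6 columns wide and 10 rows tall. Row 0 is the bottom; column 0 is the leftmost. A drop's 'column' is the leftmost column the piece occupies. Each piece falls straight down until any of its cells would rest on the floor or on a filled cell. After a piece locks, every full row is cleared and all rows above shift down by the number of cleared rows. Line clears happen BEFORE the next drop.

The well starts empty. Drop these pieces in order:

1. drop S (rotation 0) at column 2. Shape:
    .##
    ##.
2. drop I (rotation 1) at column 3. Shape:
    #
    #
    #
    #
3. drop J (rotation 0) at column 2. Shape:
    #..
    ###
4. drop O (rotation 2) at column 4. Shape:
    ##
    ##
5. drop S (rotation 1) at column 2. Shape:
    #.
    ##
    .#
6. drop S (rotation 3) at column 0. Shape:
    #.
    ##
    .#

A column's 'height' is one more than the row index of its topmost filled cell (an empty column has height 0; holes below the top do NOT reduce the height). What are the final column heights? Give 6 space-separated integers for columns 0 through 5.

Drop 1: S rot0 at col 2 lands with bottom-row=0; cleared 0 line(s) (total 0); column heights now [0 0 1 2 2 0], max=2
Drop 2: I rot1 at col 3 lands with bottom-row=2; cleared 0 line(s) (total 0); column heights now [0 0 1 6 2 0], max=6
Drop 3: J rot0 at col 2 lands with bottom-row=6; cleared 0 line(s) (total 0); column heights now [0 0 8 7 7 0], max=8
Drop 4: O rot2 at col 4 lands with bottom-row=7; cleared 0 line(s) (total 0); column heights now [0 0 8 7 9 9], max=9
Drop 5: S rot1 at col 2 lands with bottom-row=7; cleared 0 line(s) (total 0); column heights now [0 0 10 9 9 9], max=10
Drop 6: S rot3 at col 0 lands with bottom-row=0; cleared 0 line(s) (total 0); column heights now [3 2 10 9 9 9], max=10

Answer: 3 2 10 9 9 9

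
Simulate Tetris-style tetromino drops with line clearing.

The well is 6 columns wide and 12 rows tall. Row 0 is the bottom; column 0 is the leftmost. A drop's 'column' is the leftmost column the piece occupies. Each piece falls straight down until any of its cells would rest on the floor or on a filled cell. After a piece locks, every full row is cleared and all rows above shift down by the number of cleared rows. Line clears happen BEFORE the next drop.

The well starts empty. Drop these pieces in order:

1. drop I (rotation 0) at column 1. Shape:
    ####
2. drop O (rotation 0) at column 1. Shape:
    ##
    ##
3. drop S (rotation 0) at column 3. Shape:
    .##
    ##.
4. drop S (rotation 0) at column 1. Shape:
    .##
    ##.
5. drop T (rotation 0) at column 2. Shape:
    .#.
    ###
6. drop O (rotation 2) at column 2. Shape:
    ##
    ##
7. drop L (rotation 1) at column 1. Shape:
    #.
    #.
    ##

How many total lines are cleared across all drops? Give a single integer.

Answer: 0

Derivation:
Drop 1: I rot0 at col 1 lands with bottom-row=0; cleared 0 line(s) (total 0); column heights now [0 1 1 1 1 0], max=1
Drop 2: O rot0 at col 1 lands with bottom-row=1; cleared 0 line(s) (total 0); column heights now [0 3 3 1 1 0], max=3
Drop 3: S rot0 at col 3 lands with bottom-row=1; cleared 0 line(s) (total 0); column heights now [0 3 3 2 3 3], max=3
Drop 4: S rot0 at col 1 lands with bottom-row=3; cleared 0 line(s) (total 0); column heights now [0 4 5 5 3 3], max=5
Drop 5: T rot0 at col 2 lands with bottom-row=5; cleared 0 line(s) (total 0); column heights now [0 4 6 7 6 3], max=7
Drop 6: O rot2 at col 2 lands with bottom-row=7; cleared 0 line(s) (total 0); column heights now [0 4 9 9 6 3], max=9
Drop 7: L rot1 at col 1 lands with bottom-row=9; cleared 0 line(s) (total 0); column heights now [0 12 10 9 6 3], max=12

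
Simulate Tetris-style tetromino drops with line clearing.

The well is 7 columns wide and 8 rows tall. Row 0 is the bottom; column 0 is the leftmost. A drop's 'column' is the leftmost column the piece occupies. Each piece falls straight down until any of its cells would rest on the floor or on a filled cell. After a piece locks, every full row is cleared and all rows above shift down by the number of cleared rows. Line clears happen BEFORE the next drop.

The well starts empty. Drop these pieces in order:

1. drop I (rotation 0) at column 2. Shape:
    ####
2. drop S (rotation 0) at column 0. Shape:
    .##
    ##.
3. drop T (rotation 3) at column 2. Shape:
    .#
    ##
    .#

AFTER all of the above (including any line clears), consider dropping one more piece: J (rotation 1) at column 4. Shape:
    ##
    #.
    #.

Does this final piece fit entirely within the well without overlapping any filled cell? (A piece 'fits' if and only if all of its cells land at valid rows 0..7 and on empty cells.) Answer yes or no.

Drop 1: I rot0 at col 2 lands with bottom-row=0; cleared 0 line(s) (total 0); column heights now [0 0 1 1 1 1 0], max=1
Drop 2: S rot0 at col 0 lands with bottom-row=0; cleared 0 line(s) (total 0); column heights now [1 2 2 1 1 1 0], max=2
Drop 3: T rot3 at col 2 lands with bottom-row=1; cleared 0 line(s) (total 0); column heights now [1 2 3 4 1 1 0], max=4
Test piece J rot1 at col 4 (width 2): heights before test = [1 2 3 4 1 1 0]; fits = True

Answer: yes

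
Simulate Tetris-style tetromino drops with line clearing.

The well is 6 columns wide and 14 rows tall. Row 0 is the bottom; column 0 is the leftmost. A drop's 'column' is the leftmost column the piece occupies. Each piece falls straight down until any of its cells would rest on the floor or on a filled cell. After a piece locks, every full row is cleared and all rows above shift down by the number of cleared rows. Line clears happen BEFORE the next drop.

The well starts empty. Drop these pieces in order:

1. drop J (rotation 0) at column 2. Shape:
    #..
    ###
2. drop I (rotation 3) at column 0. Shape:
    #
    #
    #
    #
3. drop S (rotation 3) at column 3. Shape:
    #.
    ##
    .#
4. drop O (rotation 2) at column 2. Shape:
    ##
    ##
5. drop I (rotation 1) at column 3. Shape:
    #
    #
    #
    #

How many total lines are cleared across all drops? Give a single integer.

Drop 1: J rot0 at col 2 lands with bottom-row=0; cleared 0 line(s) (total 0); column heights now [0 0 2 1 1 0], max=2
Drop 2: I rot3 at col 0 lands with bottom-row=0; cleared 0 line(s) (total 0); column heights now [4 0 2 1 1 0], max=4
Drop 3: S rot3 at col 3 lands with bottom-row=1; cleared 0 line(s) (total 0); column heights now [4 0 2 4 3 0], max=4
Drop 4: O rot2 at col 2 lands with bottom-row=4; cleared 0 line(s) (total 0); column heights now [4 0 6 6 3 0], max=6
Drop 5: I rot1 at col 3 lands with bottom-row=6; cleared 0 line(s) (total 0); column heights now [4 0 6 10 3 0], max=10

Answer: 0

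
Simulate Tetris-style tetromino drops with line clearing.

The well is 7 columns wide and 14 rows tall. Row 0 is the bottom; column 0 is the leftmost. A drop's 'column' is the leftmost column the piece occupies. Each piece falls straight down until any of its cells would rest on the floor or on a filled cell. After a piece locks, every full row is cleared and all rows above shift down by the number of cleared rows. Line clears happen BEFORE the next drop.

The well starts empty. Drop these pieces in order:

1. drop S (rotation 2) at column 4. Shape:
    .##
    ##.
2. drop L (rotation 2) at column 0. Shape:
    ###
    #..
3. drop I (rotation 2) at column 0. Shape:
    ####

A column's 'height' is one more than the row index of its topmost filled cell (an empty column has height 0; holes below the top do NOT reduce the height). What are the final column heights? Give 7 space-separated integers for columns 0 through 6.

Drop 1: S rot2 at col 4 lands with bottom-row=0; cleared 0 line(s) (total 0); column heights now [0 0 0 0 1 2 2], max=2
Drop 2: L rot2 at col 0 lands with bottom-row=0; cleared 0 line(s) (total 0); column heights now [2 2 2 0 1 2 2], max=2
Drop 3: I rot2 at col 0 lands with bottom-row=2; cleared 0 line(s) (total 0); column heights now [3 3 3 3 1 2 2], max=3

Answer: 3 3 3 3 1 2 2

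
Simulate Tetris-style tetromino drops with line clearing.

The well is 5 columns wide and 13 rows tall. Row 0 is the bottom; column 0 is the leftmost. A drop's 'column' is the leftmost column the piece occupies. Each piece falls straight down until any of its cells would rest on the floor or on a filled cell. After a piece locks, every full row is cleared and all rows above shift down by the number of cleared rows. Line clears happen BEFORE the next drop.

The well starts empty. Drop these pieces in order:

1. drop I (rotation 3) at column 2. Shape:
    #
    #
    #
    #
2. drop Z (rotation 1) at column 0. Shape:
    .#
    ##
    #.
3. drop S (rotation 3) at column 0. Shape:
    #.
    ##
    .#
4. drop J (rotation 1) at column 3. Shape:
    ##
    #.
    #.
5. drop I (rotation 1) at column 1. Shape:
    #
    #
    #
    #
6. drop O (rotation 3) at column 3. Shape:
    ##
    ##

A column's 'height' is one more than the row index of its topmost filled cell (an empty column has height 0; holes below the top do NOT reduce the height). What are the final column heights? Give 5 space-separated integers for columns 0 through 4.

Drop 1: I rot3 at col 2 lands with bottom-row=0; cleared 0 line(s) (total 0); column heights now [0 0 4 0 0], max=4
Drop 2: Z rot1 at col 0 lands with bottom-row=0; cleared 0 line(s) (total 0); column heights now [2 3 4 0 0], max=4
Drop 3: S rot3 at col 0 lands with bottom-row=3; cleared 0 line(s) (total 0); column heights now [6 5 4 0 0], max=6
Drop 4: J rot1 at col 3 lands with bottom-row=0; cleared 0 line(s) (total 0); column heights now [6 5 4 3 3], max=6
Drop 5: I rot1 at col 1 lands with bottom-row=5; cleared 0 line(s) (total 0); column heights now [6 9 4 3 3], max=9
Drop 6: O rot3 at col 3 lands with bottom-row=3; cleared 0 line(s) (total 0); column heights now [6 9 4 5 5], max=9

Answer: 6 9 4 5 5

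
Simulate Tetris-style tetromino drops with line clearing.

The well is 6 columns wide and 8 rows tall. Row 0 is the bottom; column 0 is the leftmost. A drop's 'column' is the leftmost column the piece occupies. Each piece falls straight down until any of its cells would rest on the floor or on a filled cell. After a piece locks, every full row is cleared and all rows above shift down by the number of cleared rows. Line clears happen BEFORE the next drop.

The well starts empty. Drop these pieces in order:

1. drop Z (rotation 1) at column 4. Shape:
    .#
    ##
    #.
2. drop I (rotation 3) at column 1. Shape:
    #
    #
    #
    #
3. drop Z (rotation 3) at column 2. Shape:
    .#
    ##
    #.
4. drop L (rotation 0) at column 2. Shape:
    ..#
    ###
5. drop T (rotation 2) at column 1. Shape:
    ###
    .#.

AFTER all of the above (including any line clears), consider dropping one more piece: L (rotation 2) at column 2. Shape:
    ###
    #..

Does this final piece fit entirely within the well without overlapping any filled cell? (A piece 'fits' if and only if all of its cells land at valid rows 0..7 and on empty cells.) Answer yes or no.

Drop 1: Z rot1 at col 4 lands with bottom-row=0; cleared 0 line(s) (total 0); column heights now [0 0 0 0 2 3], max=3
Drop 2: I rot3 at col 1 lands with bottom-row=0; cleared 0 line(s) (total 0); column heights now [0 4 0 0 2 3], max=4
Drop 3: Z rot3 at col 2 lands with bottom-row=0; cleared 0 line(s) (total 0); column heights now [0 4 2 3 2 3], max=4
Drop 4: L rot0 at col 2 lands with bottom-row=3; cleared 0 line(s) (total 0); column heights now [0 4 4 4 5 3], max=5
Drop 5: T rot2 at col 1 lands with bottom-row=4; cleared 0 line(s) (total 0); column heights now [0 6 6 6 5 3], max=6
Test piece L rot2 at col 2 (width 3): heights before test = [0 6 6 6 5 3]; fits = True

Answer: yes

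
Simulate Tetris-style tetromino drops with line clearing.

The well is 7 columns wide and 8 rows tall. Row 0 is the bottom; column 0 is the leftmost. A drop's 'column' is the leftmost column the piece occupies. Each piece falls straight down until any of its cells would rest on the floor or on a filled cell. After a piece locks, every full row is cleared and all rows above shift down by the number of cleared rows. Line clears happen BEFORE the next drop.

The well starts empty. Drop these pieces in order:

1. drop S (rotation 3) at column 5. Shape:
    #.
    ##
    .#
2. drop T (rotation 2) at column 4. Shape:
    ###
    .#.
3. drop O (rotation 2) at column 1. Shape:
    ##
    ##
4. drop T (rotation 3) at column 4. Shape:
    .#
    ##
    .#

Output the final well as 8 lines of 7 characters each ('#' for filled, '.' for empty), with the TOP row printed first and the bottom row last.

Answer: .....#.
....##.
.....#.
....###
.....#.
.....#.
.##..##
.##...#

Derivation:
Drop 1: S rot3 at col 5 lands with bottom-row=0; cleared 0 line(s) (total 0); column heights now [0 0 0 0 0 3 2], max=3
Drop 2: T rot2 at col 4 lands with bottom-row=3; cleared 0 line(s) (total 0); column heights now [0 0 0 0 5 5 5], max=5
Drop 3: O rot2 at col 1 lands with bottom-row=0; cleared 0 line(s) (total 0); column heights now [0 2 2 0 5 5 5], max=5
Drop 4: T rot3 at col 4 lands with bottom-row=5; cleared 0 line(s) (total 0); column heights now [0 2 2 0 7 8 5], max=8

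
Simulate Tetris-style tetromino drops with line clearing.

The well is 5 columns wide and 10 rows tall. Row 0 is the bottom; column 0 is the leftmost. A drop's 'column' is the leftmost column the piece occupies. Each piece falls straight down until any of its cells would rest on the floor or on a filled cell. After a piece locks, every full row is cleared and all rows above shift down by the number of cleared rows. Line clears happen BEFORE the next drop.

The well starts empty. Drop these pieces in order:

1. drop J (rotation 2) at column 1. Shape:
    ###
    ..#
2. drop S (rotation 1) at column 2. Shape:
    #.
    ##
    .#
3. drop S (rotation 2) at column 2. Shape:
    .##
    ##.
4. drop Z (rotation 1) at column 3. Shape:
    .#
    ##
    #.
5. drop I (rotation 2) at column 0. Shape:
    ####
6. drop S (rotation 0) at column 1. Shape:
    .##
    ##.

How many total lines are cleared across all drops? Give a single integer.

Answer: 1

Derivation:
Drop 1: J rot2 at col 1 lands with bottom-row=0; cleared 0 line(s) (total 0); column heights now [0 2 2 2 0], max=2
Drop 2: S rot1 at col 2 lands with bottom-row=2; cleared 0 line(s) (total 0); column heights now [0 2 5 4 0], max=5
Drop 3: S rot2 at col 2 lands with bottom-row=5; cleared 0 line(s) (total 0); column heights now [0 2 6 7 7], max=7
Drop 4: Z rot1 at col 3 lands with bottom-row=7; cleared 0 line(s) (total 0); column heights now [0 2 6 9 10], max=10
Drop 5: I rot2 at col 0 lands with bottom-row=9; cleared 1 line(s) (total 1); column heights now [0 2 6 9 9], max=9
Drop 6: S rot0 at col 1 lands with bottom-row=8; cleared 0 line(s) (total 1); column heights now [0 9 10 10 9], max=10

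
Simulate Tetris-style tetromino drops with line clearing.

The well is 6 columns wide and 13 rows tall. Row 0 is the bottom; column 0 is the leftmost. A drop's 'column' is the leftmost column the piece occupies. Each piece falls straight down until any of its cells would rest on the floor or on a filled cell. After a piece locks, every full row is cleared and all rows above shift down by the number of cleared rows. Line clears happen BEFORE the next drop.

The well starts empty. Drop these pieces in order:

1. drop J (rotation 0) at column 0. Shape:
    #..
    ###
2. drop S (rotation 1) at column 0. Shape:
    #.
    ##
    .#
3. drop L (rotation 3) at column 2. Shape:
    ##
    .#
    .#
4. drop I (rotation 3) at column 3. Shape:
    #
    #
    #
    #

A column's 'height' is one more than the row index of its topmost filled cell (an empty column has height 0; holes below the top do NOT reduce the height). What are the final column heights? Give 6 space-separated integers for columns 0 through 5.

Drop 1: J rot0 at col 0 lands with bottom-row=0; cleared 0 line(s) (total 0); column heights now [2 1 1 0 0 0], max=2
Drop 2: S rot1 at col 0 lands with bottom-row=1; cleared 0 line(s) (total 0); column heights now [4 3 1 0 0 0], max=4
Drop 3: L rot3 at col 2 lands with bottom-row=0; cleared 0 line(s) (total 0); column heights now [4 3 3 3 0 0], max=4
Drop 4: I rot3 at col 3 lands with bottom-row=3; cleared 0 line(s) (total 0); column heights now [4 3 3 7 0 0], max=7

Answer: 4 3 3 7 0 0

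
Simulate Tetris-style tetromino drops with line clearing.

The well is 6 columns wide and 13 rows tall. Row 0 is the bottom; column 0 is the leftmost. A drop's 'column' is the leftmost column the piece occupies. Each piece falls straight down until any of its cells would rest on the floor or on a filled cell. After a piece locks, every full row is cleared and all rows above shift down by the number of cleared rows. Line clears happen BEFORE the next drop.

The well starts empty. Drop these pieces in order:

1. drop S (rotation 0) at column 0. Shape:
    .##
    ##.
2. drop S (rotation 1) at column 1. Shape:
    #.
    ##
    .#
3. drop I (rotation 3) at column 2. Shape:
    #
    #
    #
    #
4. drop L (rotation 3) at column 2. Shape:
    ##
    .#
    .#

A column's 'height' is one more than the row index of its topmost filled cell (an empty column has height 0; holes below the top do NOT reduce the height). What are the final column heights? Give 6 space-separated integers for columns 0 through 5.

Answer: 1 5 9 9 0 0

Derivation:
Drop 1: S rot0 at col 0 lands with bottom-row=0; cleared 0 line(s) (total 0); column heights now [1 2 2 0 0 0], max=2
Drop 2: S rot1 at col 1 lands with bottom-row=2; cleared 0 line(s) (total 0); column heights now [1 5 4 0 0 0], max=5
Drop 3: I rot3 at col 2 lands with bottom-row=4; cleared 0 line(s) (total 0); column heights now [1 5 8 0 0 0], max=8
Drop 4: L rot3 at col 2 lands with bottom-row=6; cleared 0 line(s) (total 0); column heights now [1 5 9 9 0 0], max=9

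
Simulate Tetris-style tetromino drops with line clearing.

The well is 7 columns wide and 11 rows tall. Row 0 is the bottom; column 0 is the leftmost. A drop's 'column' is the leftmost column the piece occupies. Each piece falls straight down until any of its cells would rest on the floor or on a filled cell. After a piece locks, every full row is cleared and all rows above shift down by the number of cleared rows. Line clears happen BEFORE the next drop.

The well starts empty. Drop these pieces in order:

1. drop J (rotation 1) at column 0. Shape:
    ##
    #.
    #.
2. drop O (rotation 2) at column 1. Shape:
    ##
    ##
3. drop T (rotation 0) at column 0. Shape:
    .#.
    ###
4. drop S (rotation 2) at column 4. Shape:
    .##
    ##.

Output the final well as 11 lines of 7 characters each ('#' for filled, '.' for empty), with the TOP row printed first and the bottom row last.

Drop 1: J rot1 at col 0 lands with bottom-row=0; cleared 0 line(s) (total 0); column heights now [3 3 0 0 0 0 0], max=3
Drop 2: O rot2 at col 1 lands with bottom-row=3; cleared 0 line(s) (total 0); column heights now [3 5 5 0 0 0 0], max=5
Drop 3: T rot0 at col 0 lands with bottom-row=5; cleared 0 line(s) (total 0); column heights now [6 7 6 0 0 0 0], max=7
Drop 4: S rot2 at col 4 lands with bottom-row=0; cleared 0 line(s) (total 0); column heights now [6 7 6 0 1 2 2], max=7

Answer: .......
.......
.......
.......
.#.....
###....
.##....
.##....
##.....
#....##
#...##.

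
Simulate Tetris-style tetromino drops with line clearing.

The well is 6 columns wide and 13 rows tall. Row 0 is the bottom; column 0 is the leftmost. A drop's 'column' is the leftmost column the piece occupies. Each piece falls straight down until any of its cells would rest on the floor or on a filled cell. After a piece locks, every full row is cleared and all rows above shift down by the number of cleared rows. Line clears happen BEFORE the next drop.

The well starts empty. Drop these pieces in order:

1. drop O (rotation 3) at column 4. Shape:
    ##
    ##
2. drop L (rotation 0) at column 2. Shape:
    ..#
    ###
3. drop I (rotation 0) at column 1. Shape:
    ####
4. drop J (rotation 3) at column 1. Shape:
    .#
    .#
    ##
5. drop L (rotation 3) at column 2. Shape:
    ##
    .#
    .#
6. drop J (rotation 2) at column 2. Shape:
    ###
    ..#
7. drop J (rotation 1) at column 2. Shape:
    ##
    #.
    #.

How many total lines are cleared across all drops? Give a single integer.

Answer: 0

Derivation:
Drop 1: O rot3 at col 4 lands with bottom-row=0; cleared 0 line(s) (total 0); column heights now [0 0 0 0 2 2], max=2
Drop 2: L rot0 at col 2 lands with bottom-row=2; cleared 0 line(s) (total 0); column heights now [0 0 3 3 4 2], max=4
Drop 3: I rot0 at col 1 lands with bottom-row=4; cleared 0 line(s) (total 0); column heights now [0 5 5 5 5 2], max=5
Drop 4: J rot3 at col 1 lands with bottom-row=5; cleared 0 line(s) (total 0); column heights now [0 6 8 5 5 2], max=8
Drop 5: L rot3 at col 2 lands with bottom-row=6; cleared 0 line(s) (total 0); column heights now [0 6 9 9 5 2], max=9
Drop 6: J rot2 at col 2 lands with bottom-row=8; cleared 0 line(s) (total 0); column heights now [0 6 10 10 10 2], max=10
Drop 7: J rot1 at col 2 lands with bottom-row=10; cleared 0 line(s) (total 0); column heights now [0 6 13 13 10 2], max=13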